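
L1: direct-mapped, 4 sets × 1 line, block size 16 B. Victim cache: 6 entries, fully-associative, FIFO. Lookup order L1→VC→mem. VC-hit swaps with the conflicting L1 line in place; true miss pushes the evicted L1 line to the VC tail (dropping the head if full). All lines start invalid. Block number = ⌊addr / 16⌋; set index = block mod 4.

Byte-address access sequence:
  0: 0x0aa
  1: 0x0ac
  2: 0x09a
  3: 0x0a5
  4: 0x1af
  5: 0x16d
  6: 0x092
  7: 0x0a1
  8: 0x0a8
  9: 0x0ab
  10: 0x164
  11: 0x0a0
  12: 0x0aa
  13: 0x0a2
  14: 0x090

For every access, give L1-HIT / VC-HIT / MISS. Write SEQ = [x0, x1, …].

SEQ = [MISS, L1-HIT, MISS, L1-HIT, MISS, MISS, L1-HIT, VC-HIT, L1-HIT, L1-HIT, VC-HIT, VC-HIT, L1-HIT, L1-HIT, L1-HIT]

#0 0xaa→b10/s2 MISS; vc=[]
#1 0xac→b10/s2 L1-HIT; vc=[]
#2 0x9a→b9/s1 MISS; vc=[]
#3 0xa5→b10/s2 L1-HIT; vc=[]
#4 0x1af→b26/s2 MISS; vc=[10]
#5 0x16d→b22/s2 MISS; vc=[10,26]
#6 0x92→b9/s1 L1-HIT; vc=[10,26]
#7 0xa1→b10/s2 VC-HIT; vc=[22,26]
#8 0xa8→b10/s2 L1-HIT; vc=[22,26]
#9 0xab→b10/s2 L1-HIT; vc=[22,26]
#10 0x164→b22/s2 VC-HIT; vc=[10,26]
#11 0xa0→b10/s2 VC-HIT; vc=[22,26]
#12 0xaa→b10/s2 L1-HIT; vc=[22,26]
#13 0xa2→b10/s2 L1-HIT; vc=[22,26]
#14 0x90→b9/s1 L1-HIT; vc=[22,26]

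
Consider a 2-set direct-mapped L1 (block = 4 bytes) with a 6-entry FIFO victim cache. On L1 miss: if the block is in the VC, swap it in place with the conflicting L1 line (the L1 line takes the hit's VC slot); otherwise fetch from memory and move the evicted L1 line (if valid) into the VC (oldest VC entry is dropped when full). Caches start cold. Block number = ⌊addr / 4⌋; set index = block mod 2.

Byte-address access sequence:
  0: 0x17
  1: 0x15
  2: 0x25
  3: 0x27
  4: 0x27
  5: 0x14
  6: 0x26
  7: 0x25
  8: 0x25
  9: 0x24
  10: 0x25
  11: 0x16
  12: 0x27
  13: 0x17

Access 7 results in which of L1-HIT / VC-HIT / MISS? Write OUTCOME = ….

  [0] addr=0x17 blk=5 s=1: MISS | VC []
  [1] addr=0x15 blk=5 s=1: L1-HIT | VC []
  [2] addr=0x25 blk=9 s=1: MISS | VC [5]
  [3] addr=0x27 blk=9 s=1: L1-HIT | VC [5]
  [4] addr=0x27 blk=9 s=1: L1-HIT | VC [5]
  [5] addr=0x14 blk=5 s=1: VC-HIT | VC [9]
  [6] addr=0x26 blk=9 s=1: VC-HIT | VC [5]
  [7] addr=0x25 blk=9 s=1: L1-HIT | VC [5]
  [8] addr=0x25 blk=9 s=1: L1-HIT | VC [5]
  [9] addr=0x24 blk=9 s=1: L1-HIT | VC [5]
  [10] addr=0x25 blk=9 s=1: L1-HIT | VC [5]
  [11] addr=0x16 blk=5 s=1: VC-HIT | VC [9]
  [12] addr=0x27 blk=9 s=1: VC-HIT | VC [5]
  [13] addr=0x17 blk=5 s=1: VC-HIT | VC [9]

OUTCOME = L1-HIT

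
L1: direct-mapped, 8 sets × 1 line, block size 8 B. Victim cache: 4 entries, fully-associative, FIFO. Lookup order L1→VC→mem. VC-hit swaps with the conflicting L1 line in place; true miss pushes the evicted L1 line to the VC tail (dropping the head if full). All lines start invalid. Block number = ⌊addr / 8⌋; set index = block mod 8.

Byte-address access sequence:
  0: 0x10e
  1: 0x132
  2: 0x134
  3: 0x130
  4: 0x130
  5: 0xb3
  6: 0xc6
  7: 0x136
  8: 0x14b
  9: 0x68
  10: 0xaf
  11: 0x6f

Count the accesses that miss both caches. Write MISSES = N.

MISSES = 7

0: 0x10e (blk 33, set 1) → MISS  vc=[]
1: 0x132 (blk 38, set 6) → MISS  vc=[]
2: 0x134 (blk 38, set 6) → L1-HIT  vc=[]
3: 0x130 (blk 38, set 6) → L1-HIT  vc=[]
4: 0x130 (blk 38, set 6) → L1-HIT  vc=[]
5: 0xb3 (blk 22, set 6) → MISS  vc=[38]
6: 0xc6 (blk 24, set 0) → MISS  vc=[38]
7: 0x136 (blk 38, set 6) → VC-HIT  vc=[22]
8: 0x14b (blk 41, set 1) → MISS  vc=[22, 33]
9: 0x68 (blk 13, set 5) → MISS  vc=[22, 33]
10: 0xaf (blk 21, set 5) → MISS  vc=[22, 33, 13]
11: 0x6f (blk 13, set 5) → VC-HIT  vc=[22, 33, 21]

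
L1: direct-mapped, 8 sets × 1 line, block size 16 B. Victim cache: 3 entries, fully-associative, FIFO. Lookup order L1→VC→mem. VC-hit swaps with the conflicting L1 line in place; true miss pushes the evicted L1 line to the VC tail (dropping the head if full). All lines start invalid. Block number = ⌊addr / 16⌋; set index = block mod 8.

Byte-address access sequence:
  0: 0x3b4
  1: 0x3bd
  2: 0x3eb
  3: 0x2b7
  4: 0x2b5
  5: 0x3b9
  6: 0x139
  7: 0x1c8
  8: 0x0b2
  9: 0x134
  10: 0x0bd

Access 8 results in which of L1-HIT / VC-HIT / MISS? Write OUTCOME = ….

  [0] addr=0x3b4 blk=59 s=3: MISS | VC []
  [1] addr=0x3bd blk=59 s=3: L1-HIT | VC []
  [2] addr=0x3eb blk=62 s=6: MISS | VC []
  [3] addr=0x2b7 blk=43 s=3: MISS | VC [59]
  [4] addr=0x2b5 blk=43 s=3: L1-HIT | VC [59]
  [5] addr=0x3b9 blk=59 s=3: VC-HIT | VC [43]
  [6] addr=0x139 blk=19 s=3: MISS | VC [43, 59]
  [7] addr=0x1c8 blk=28 s=4: MISS | VC [43, 59]
  [8] addr=0xb2 blk=11 s=3: MISS | VC [43, 59, 19]
  [9] addr=0x134 blk=19 s=3: VC-HIT | VC [43, 59, 11]
  [10] addr=0xbd blk=11 s=3: VC-HIT | VC [43, 59, 19]

OUTCOME = MISS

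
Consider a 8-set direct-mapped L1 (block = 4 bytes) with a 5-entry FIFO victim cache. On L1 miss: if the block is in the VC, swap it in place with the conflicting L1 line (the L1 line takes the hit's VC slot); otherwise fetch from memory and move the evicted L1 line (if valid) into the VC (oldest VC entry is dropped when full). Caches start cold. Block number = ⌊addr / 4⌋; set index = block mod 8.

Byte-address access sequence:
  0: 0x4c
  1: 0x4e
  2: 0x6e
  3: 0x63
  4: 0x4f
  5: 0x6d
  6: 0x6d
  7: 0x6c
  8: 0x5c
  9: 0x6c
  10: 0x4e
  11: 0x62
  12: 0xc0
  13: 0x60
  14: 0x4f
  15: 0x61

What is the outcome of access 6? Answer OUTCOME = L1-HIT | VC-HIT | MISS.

OUTCOME = L1-HIT

  [0] addr=0x4c blk=19 s=3: MISS | VC []
  [1] addr=0x4e blk=19 s=3: L1-HIT | VC []
  [2] addr=0x6e blk=27 s=3: MISS | VC [19]
  [3] addr=0x63 blk=24 s=0: MISS | VC [19]
  [4] addr=0x4f blk=19 s=3: VC-HIT | VC [27]
  [5] addr=0x6d blk=27 s=3: VC-HIT | VC [19]
  [6] addr=0x6d blk=27 s=3: L1-HIT | VC [19]
  [7] addr=0x6c blk=27 s=3: L1-HIT | VC [19]
  [8] addr=0x5c blk=23 s=7: MISS | VC [19]
  [9] addr=0x6c blk=27 s=3: L1-HIT | VC [19]
  [10] addr=0x4e blk=19 s=3: VC-HIT | VC [27]
  [11] addr=0x62 blk=24 s=0: L1-HIT | VC [27]
  [12] addr=0xc0 blk=48 s=0: MISS | VC [27, 24]
  [13] addr=0x60 blk=24 s=0: VC-HIT | VC [27, 48]
  [14] addr=0x4f blk=19 s=3: L1-HIT | VC [27, 48]
  [15] addr=0x61 blk=24 s=0: L1-HIT | VC [27, 48]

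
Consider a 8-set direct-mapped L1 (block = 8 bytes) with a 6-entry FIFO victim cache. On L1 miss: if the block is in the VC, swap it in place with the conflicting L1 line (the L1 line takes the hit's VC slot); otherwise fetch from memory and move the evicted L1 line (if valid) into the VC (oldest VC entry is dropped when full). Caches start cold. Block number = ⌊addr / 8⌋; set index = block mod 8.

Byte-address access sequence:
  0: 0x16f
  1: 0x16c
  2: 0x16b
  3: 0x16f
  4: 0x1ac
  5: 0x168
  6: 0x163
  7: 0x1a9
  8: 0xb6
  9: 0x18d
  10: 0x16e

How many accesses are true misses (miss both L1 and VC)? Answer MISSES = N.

MISSES = 5

  [0] addr=0x16f blk=45 s=5: MISS | VC []
  [1] addr=0x16c blk=45 s=5: L1-HIT | VC []
  [2] addr=0x16b blk=45 s=5: L1-HIT | VC []
  [3] addr=0x16f blk=45 s=5: L1-HIT | VC []
  [4] addr=0x1ac blk=53 s=5: MISS | VC [45]
  [5] addr=0x168 blk=45 s=5: VC-HIT | VC [53]
  [6] addr=0x163 blk=44 s=4: MISS | VC [53]
  [7] addr=0x1a9 blk=53 s=5: VC-HIT | VC [45]
  [8] addr=0xb6 blk=22 s=6: MISS | VC [45]
  [9] addr=0x18d blk=49 s=1: MISS | VC [45]
  [10] addr=0x16e blk=45 s=5: VC-HIT | VC [53]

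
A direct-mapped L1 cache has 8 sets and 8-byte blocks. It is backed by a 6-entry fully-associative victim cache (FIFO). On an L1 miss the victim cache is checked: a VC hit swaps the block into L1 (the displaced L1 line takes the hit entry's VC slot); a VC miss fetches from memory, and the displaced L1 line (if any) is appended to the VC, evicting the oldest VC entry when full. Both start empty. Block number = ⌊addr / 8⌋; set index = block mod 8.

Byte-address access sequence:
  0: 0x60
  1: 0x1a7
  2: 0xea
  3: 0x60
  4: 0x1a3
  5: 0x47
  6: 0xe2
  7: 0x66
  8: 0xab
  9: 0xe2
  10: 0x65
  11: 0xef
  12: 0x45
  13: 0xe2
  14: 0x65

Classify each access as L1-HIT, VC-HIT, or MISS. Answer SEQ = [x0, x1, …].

SEQ = [MISS, MISS, MISS, VC-HIT, VC-HIT, MISS, MISS, VC-HIT, MISS, VC-HIT, VC-HIT, VC-HIT, L1-HIT, VC-HIT, VC-HIT]

0: 0x60 (blk 12, set 4) → MISS  vc=[]
1: 0x1a7 (blk 52, set 4) → MISS  vc=[12]
2: 0xea (blk 29, set 5) → MISS  vc=[12]
3: 0x60 (blk 12, set 4) → VC-HIT  vc=[52]
4: 0x1a3 (blk 52, set 4) → VC-HIT  vc=[12]
5: 0x47 (blk 8, set 0) → MISS  vc=[12]
6: 0xe2 (blk 28, set 4) → MISS  vc=[12, 52]
7: 0x66 (blk 12, set 4) → VC-HIT  vc=[28, 52]
8: 0xab (blk 21, set 5) → MISS  vc=[28, 52, 29]
9: 0xe2 (blk 28, set 4) → VC-HIT  vc=[12, 52, 29]
10: 0x65 (blk 12, set 4) → VC-HIT  vc=[28, 52, 29]
11: 0xef (blk 29, set 5) → VC-HIT  vc=[28, 52, 21]
12: 0x45 (blk 8, set 0) → L1-HIT  vc=[28, 52, 21]
13: 0xe2 (blk 28, set 4) → VC-HIT  vc=[12, 52, 21]
14: 0x65 (blk 12, set 4) → VC-HIT  vc=[28, 52, 21]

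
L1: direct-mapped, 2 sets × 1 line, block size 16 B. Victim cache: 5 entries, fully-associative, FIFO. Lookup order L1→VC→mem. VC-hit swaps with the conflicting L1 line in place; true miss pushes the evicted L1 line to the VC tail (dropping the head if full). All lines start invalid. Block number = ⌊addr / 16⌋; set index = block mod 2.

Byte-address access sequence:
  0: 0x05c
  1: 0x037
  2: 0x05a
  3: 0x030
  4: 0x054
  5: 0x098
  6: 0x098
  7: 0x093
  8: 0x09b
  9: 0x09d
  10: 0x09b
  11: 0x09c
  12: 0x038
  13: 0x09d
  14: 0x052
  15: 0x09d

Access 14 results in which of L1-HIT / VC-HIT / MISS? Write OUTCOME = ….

OUTCOME = VC-HIT

  [0] addr=0x5c blk=5 s=1: MISS | VC []
  [1] addr=0x37 blk=3 s=1: MISS | VC [5]
  [2] addr=0x5a blk=5 s=1: VC-HIT | VC [3]
  [3] addr=0x30 blk=3 s=1: VC-HIT | VC [5]
  [4] addr=0x54 blk=5 s=1: VC-HIT | VC [3]
  [5] addr=0x98 blk=9 s=1: MISS | VC [3, 5]
  [6] addr=0x98 blk=9 s=1: L1-HIT | VC [3, 5]
  [7] addr=0x93 blk=9 s=1: L1-HIT | VC [3, 5]
  [8] addr=0x9b blk=9 s=1: L1-HIT | VC [3, 5]
  [9] addr=0x9d blk=9 s=1: L1-HIT | VC [3, 5]
  [10] addr=0x9b blk=9 s=1: L1-HIT | VC [3, 5]
  [11] addr=0x9c blk=9 s=1: L1-HIT | VC [3, 5]
  [12] addr=0x38 blk=3 s=1: VC-HIT | VC [9, 5]
  [13] addr=0x9d blk=9 s=1: VC-HIT | VC [3, 5]
  [14] addr=0x52 blk=5 s=1: VC-HIT | VC [3, 9]
  [15] addr=0x9d blk=9 s=1: VC-HIT | VC [3, 5]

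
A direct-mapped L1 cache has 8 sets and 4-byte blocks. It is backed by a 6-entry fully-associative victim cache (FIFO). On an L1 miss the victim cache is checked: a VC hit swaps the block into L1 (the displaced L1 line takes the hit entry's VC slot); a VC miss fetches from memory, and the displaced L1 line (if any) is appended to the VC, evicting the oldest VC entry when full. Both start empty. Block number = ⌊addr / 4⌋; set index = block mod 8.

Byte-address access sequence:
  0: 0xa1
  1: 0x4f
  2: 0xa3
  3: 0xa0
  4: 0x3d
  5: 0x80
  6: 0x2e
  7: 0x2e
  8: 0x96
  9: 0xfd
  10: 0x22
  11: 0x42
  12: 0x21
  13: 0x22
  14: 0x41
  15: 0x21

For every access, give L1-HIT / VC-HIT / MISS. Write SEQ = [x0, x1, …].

SEQ = [MISS, MISS, L1-HIT, L1-HIT, MISS, MISS, MISS, L1-HIT, MISS, MISS, MISS, MISS, VC-HIT, L1-HIT, VC-HIT, VC-HIT]

#0 0xa1→b40/s0 MISS; vc=[]
#1 0x4f→b19/s3 MISS; vc=[]
#2 0xa3→b40/s0 L1-HIT; vc=[]
#3 0xa0→b40/s0 L1-HIT; vc=[]
#4 0x3d→b15/s7 MISS; vc=[]
#5 0x80→b32/s0 MISS; vc=[40]
#6 0x2e→b11/s3 MISS; vc=[40,19]
#7 0x2e→b11/s3 L1-HIT; vc=[40,19]
#8 0x96→b37/s5 MISS; vc=[40,19]
#9 0xfd→b63/s7 MISS; vc=[40,19,15]
#10 0x22→b8/s0 MISS; vc=[40,19,15,32]
#11 0x42→b16/s0 MISS; vc=[40,19,15,32,8]
#12 0x21→b8/s0 VC-HIT; vc=[40,19,15,32,16]
#13 0x22→b8/s0 L1-HIT; vc=[40,19,15,32,16]
#14 0x41→b16/s0 VC-HIT; vc=[40,19,15,32,8]
#15 0x21→b8/s0 VC-HIT; vc=[40,19,15,32,16]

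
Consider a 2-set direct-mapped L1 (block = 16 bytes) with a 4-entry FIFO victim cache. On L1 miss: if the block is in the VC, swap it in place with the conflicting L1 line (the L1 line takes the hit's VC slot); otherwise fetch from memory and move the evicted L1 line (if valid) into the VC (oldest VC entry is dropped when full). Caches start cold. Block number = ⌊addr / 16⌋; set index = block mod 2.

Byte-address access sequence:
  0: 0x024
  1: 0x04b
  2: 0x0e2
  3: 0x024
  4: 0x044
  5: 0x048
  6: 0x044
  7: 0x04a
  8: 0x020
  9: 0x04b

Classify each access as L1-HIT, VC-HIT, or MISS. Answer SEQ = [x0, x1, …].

  [0] addr=0x24 blk=2 s=0: MISS | VC []
  [1] addr=0x4b blk=4 s=0: MISS | VC [2]
  [2] addr=0xe2 blk=14 s=0: MISS | VC [2, 4]
  [3] addr=0x24 blk=2 s=0: VC-HIT | VC [14, 4]
  [4] addr=0x44 blk=4 s=0: VC-HIT | VC [14, 2]
  [5] addr=0x48 blk=4 s=0: L1-HIT | VC [14, 2]
  [6] addr=0x44 blk=4 s=0: L1-HIT | VC [14, 2]
  [7] addr=0x4a blk=4 s=0: L1-HIT | VC [14, 2]
  [8] addr=0x20 blk=2 s=0: VC-HIT | VC [14, 4]
  [9] addr=0x4b blk=4 s=0: VC-HIT | VC [14, 2]

SEQ = [MISS, MISS, MISS, VC-HIT, VC-HIT, L1-HIT, L1-HIT, L1-HIT, VC-HIT, VC-HIT]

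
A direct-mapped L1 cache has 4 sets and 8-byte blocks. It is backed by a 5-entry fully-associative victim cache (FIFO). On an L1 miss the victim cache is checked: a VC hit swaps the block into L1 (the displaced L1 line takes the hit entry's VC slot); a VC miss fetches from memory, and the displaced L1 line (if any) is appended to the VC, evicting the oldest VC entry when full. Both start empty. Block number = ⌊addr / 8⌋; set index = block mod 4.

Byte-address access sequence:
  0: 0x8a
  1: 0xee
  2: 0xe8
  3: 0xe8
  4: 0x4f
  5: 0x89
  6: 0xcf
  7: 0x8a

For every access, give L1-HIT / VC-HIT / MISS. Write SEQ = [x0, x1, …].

  [0] addr=0x8a blk=17 s=1: MISS | VC []
  [1] addr=0xee blk=29 s=1: MISS | VC [17]
  [2] addr=0xe8 blk=29 s=1: L1-HIT | VC [17]
  [3] addr=0xe8 blk=29 s=1: L1-HIT | VC [17]
  [4] addr=0x4f blk=9 s=1: MISS | VC [17, 29]
  [5] addr=0x89 blk=17 s=1: VC-HIT | VC [9, 29]
  [6] addr=0xcf blk=25 s=1: MISS | VC [9, 29, 17]
  [7] addr=0x8a blk=17 s=1: VC-HIT | VC [9, 29, 25]

SEQ = [MISS, MISS, L1-HIT, L1-HIT, MISS, VC-HIT, MISS, VC-HIT]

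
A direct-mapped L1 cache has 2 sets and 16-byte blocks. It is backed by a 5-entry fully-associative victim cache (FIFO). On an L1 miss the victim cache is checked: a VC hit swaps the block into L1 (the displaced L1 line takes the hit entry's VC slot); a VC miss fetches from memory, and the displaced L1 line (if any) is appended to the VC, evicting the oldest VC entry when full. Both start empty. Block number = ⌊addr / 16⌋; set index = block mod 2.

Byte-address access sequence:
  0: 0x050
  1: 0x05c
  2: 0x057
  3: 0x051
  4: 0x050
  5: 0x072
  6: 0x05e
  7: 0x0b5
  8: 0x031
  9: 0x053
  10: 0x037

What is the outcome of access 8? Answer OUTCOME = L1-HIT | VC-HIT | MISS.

OUTCOME = MISS

  [0] addr=0x50 blk=5 s=1: MISS | VC []
  [1] addr=0x5c blk=5 s=1: L1-HIT | VC []
  [2] addr=0x57 blk=5 s=1: L1-HIT | VC []
  [3] addr=0x51 blk=5 s=1: L1-HIT | VC []
  [4] addr=0x50 blk=5 s=1: L1-HIT | VC []
  [5] addr=0x72 blk=7 s=1: MISS | VC [5]
  [6] addr=0x5e blk=5 s=1: VC-HIT | VC [7]
  [7] addr=0xb5 blk=11 s=1: MISS | VC [7, 5]
  [8] addr=0x31 blk=3 s=1: MISS | VC [7, 5, 11]
  [9] addr=0x53 blk=5 s=1: VC-HIT | VC [7, 3, 11]
  [10] addr=0x37 blk=3 s=1: VC-HIT | VC [7, 5, 11]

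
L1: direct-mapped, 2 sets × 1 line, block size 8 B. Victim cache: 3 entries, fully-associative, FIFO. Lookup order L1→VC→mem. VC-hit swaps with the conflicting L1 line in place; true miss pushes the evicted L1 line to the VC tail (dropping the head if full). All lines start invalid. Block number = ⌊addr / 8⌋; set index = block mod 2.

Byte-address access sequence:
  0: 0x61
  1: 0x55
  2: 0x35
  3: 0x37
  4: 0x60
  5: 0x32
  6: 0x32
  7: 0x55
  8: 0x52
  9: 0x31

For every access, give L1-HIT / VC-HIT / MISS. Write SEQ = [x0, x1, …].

  [0] addr=0x61 blk=12 s=0: MISS | VC []
  [1] addr=0x55 blk=10 s=0: MISS | VC [12]
  [2] addr=0x35 blk=6 s=0: MISS | VC [12, 10]
  [3] addr=0x37 blk=6 s=0: L1-HIT | VC [12, 10]
  [4] addr=0x60 blk=12 s=0: VC-HIT | VC [6, 10]
  [5] addr=0x32 blk=6 s=0: VC-HIT | VC [12, 10]
  [6] addr=0x32 blk=6 s=0: L1-HIT | VC [12, 10]
  [7] addr=0x55 blk=10 s=0: VC-HIT | VC [12, 6]
  [8] addr=0x52 blk=10 s=0: L1-HIT | VC [12, 6]
  [9] addr=0x31 blk=6 s=0: VC-HIT | VC [12, 10]

SEQ = [MISS, MISS, MISS, L1-HIT, VC-HIT, VC-HIT, L1-HIT, VC-HIT, L1-HIT, VC-HIT]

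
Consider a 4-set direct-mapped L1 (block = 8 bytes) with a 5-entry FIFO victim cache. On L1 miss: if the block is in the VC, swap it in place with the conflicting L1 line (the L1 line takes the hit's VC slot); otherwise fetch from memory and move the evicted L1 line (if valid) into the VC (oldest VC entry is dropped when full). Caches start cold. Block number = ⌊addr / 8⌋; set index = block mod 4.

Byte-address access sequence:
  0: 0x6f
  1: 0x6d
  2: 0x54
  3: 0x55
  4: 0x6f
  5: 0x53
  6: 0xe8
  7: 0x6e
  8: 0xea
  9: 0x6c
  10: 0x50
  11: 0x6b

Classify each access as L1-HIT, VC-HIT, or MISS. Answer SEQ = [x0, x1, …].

0: 0x6f (blk 13, set 1) → MISS  vc=[]
1: 0x6d (blk 13, set 1) → L1-HIT  vc=[]
2: 0x54 (blk 10, set 2) → MISS  vc=[]
3: 0x55 (blk 10, set 2) → L1-HIT  vc=[]
4: 0x6f (blk 13, set 1) → L1-HIT  vc=[]
5: 0x53 (blk 10, set 2) → L1-HIT  vc=[]
6: 0xe8 (blk 29, set 1) → MISS  vc=[13]
7: 0x6e (blk 13, set 1) → VC-HIT  vc=[29]
8: 0xea (blk 29, set 1) → VC-HIT  vc=[13]
9: 0x6c (blk 13, set 1) → VC-HIT  vc=[29]
10: 0x50 (blk 10, set 2) → L1-HIT  vc=[29]
11: 0x6b (blk 13, set 1) → L1-HIT  vc=[29]

SEQ = [MISS, L1-HIT, MISS, L1-HIT, L1-HIT, L1-HIT, MISS, VC-HIT, VC-HIT, VC-HIT, L1-HIT, L1-HIT]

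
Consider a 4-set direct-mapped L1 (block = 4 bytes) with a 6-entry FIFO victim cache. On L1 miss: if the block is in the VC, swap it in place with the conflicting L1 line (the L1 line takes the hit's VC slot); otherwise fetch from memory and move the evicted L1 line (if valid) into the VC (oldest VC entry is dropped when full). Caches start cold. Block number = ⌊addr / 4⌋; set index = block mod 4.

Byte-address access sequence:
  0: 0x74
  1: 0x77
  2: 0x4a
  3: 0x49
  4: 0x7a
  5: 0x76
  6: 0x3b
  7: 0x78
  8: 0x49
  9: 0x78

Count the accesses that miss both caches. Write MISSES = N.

MISSES = 4

#0 0x74→b29/s1 MISS; vc=[]
#1 0x77→b29/s1 L1-HIT; vc=[]
#2 0x4a→b18/s2 MISS; vc=[]
#3 0x49→b18/s2 L1-HIT; vc=[]
#4 0x7a→b30/s2 MISS; vc=[18]
#5 0x76→b29/s1 L1-HIT; vc=[18]
#6 0x3b→b14/s2 MISS; vc=[18,30]
#7 0x78→b30/s2 VC-HIT; vc=[18,14]
#8 0x49→b18/s2 VC-HIT; vc=[30,14]
#9 0x78→b30/s2 VC-HIT; vc=[18,14]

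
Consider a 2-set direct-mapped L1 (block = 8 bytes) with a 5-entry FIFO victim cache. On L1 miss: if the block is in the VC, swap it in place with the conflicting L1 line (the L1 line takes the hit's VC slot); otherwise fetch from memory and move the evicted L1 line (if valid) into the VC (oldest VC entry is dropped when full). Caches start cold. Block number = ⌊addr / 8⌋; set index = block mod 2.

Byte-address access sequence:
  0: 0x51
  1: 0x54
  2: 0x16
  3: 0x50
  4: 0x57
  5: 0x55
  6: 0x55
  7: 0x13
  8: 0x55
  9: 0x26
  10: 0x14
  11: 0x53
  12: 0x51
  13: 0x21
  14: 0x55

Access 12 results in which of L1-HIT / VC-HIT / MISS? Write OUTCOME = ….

OUTCOME = L1-HIT

0: 0x51 (blk 10, set 0) → MISS  vc=[]
1: 0x54 (blk 10, set 0) → L1-HIT  vc=[]
2: 0x16 (blk 2, set 0) → MISS  vc=[10]
3: 0x50 (blk 10, set 0) → VC-HIT  vc=[2]
4: 0x57 (blk 10, set 0) → L1-HIT  vc=[2]
5: 0x55 (blk 10, set 0) → L1-HIT  vc=[2]
6: 0x55 (blk 10, set 0) → L1-HIT  vc=[2]
7: 0x13 (blk 2, set 0) → VC-HIT  vc=[10]
8: 0x55 (blk 10, set 0) → VC-HIT  vc=[2]
9: 0x26 (blk 4, set 0) → MISS  vc=[2, 10]
10: 0x14 (blk 2, set 0) → VC-HIT  vc=[4, 10]
11: 0x53 (blk 10, set 0) → VC-HIT  vc=[4, 2]
12: 0x51 (blk 10, set 0) → L1-HIT  vc=[4, 2]
13: 0x21 (blk 4, set 0) → VC-HIT  vc=[10, 2]
14: 0x55 (blk 10, set 0) → VC-HIT  vc=[4, 2]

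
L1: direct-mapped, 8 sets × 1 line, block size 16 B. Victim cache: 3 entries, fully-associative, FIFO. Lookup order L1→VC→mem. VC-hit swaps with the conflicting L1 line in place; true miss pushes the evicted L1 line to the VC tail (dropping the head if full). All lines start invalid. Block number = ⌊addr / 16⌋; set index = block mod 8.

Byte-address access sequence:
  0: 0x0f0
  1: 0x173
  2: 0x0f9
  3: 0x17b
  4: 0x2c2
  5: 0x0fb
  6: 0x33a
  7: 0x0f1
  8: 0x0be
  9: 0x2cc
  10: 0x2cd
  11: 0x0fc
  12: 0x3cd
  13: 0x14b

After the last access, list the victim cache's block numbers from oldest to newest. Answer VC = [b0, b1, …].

  [0] addr=0xf0 blk=15 s=7: MISS | VC []
  [1] addr=0x173 blk=23 s=7: MISS | VC [15]
  [2] addr=0xf9 blk=15 s=7: VC-HIT | VC [23]
  [3] addr=0x17b blk=23 s=7: VC-HIT | VC [15]
  [4] addr=0x2c2 blk=44 s=4: MISS | VC [15]
  [5] addr=0xfb blk=15 s=7: VC-HIT | VC [23]
  [6] addr=0x33a blk=51 s=3: MISS | VC [23]
  [7] addr=0xf1 blk=15 s=7: L1-HIT | VC [23]
  [8] addr=0xbe blk=11 s=3: MISS | VC [23, 51]
  [9] addr=0x2cc blk=44 s=4: L1-HIT | VC [23, 51]
  [10] addr=0x2cd blk=44 s=4: L1-HIT | VC [23, 51]
  [11] addr=0xfc blk=15 s=7: L1-HIT | VC [23, 51]
  [12] addr=0x3cd blk=60 s=4: MISS | VC [23, 51, 44]
  [13] addr=0x14b blk=20 s=4: MISS | VC [51, 44, 60]

VC = [51, 44, 60]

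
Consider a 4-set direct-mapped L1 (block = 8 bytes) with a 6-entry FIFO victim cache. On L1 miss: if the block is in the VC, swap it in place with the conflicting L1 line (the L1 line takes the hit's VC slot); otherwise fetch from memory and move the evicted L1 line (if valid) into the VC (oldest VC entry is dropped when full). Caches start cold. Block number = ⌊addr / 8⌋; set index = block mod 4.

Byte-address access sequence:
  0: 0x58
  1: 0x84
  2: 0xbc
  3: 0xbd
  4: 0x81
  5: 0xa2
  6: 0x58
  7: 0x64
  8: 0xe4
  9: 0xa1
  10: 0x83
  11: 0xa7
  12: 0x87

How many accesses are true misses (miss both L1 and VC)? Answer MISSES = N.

0: 0x58 (blk 11, set 3) → MISS  vc=[]
1: 0x84 (blk 16, set 0) → MISS  vc=[]
2: 0xbc (blk 23, set 3) → MISS  vc=[11]
3: 0xbd (blk 23, set 3) → L1-HIT  vc=[11]
4: 0x81 (blk 16, set 0) → L1-HIT  vc=[11]
5: 0xa2 (blk 20, set 0) → MISS  vc=[11, 16]
6: 0x58 (blk 11, set 3) → VC-HIT  vc=[23, 16]
7: 0x64 (blk 12, set 0) → MISS  vc=[23, 16, 20]
8: 0xe4 (blk 28, set 0) → MISS  vc=[23, 16, 20, 12]
9: 0xa1 (blk 20, set 0) → VC-HIT  vc=[23, 16, 28, 12]
10: 0x83 (blk 16, set 0) → VC-HIT  vc=[23, 20, 28, 12]
11: 0xa7 (blk 20, set 0) → VC-HIT  vc=[23, 16, 28, 12]
12: 0x87 (blk 16, set 0) → VC-HIT  vc=[23, 20, 28, 12]

MISSES = 6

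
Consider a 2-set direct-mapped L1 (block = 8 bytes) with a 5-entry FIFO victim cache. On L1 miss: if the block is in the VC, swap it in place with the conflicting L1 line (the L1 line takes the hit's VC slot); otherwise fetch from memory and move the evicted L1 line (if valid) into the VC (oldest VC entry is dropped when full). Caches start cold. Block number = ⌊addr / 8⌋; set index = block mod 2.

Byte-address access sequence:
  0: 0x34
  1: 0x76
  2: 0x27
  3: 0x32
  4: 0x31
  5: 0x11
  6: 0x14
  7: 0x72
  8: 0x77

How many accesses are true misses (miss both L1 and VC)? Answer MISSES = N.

  [0] addr=0x34 blk=6 s=0: MISS | VC []
  [1] addr=0x76 blk=14 s=0: MISS | VC [6]
  [2] addr=0x27 blk=4 s=0: MISS | VC [6, 14]
  [3] addr=0x32 blk=6 s=0: VC-HIT | VC [4, 14]
  [4] addr=0x31 blk=6 s=0: L1-HIT | VC [4, 14]
  [5] addr=0x11 blk=2 s=0: MISS | VC [4, 14, 6]
  [6] addr=0x14 blk=2 s=0: L1-HIT | VC [4, 14, 6]
  [7] addr=0x72 blk=14 s=0: VC-HIT | VC [4, 2, 6]
  [8] addr=0x77 blk=14 s=0: L1-HIT | VC [4, 2, 6]

MISSES = 4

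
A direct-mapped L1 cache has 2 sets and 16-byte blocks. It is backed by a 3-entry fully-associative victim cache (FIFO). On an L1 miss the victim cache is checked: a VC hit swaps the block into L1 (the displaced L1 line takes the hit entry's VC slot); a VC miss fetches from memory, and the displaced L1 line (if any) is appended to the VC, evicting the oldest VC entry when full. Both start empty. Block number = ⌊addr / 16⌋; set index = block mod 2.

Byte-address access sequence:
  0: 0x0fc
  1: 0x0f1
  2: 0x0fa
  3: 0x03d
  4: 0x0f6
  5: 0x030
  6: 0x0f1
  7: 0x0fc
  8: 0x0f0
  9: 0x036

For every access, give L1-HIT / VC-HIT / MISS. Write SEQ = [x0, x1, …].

#0 0xfc→b15/s1 MISS; vc=[]
#1 0xf1→b15/s1 L1-HIT; vc=[]
#2 0xfa→b15/s1 L1-HIT; vc=[]
#3 0x3d→b3/s1 MISS; vc=[15]
#4 0xf6→b15/s1 VC-HIT; vc=[3]
#5 0x30→b3/s1 VC-HIT; vc=[15]
#6 0xf1→b15/s1 VC-HIT; vc=[3]
#7 0xfc→b15/s1 L1-HIT; vc=[3]
#8 0xf0→b15/s1 L1-HIT; vc=[3]
#9 0x36→b3/s1 VC-HIT; vc=[15]

SEQ = [MISS, L1-HIT, L1-HIT, MISS, VC-HIT, VC-HIT, VC-HIT, L1-HIT, L1-HIT, VC-HIT]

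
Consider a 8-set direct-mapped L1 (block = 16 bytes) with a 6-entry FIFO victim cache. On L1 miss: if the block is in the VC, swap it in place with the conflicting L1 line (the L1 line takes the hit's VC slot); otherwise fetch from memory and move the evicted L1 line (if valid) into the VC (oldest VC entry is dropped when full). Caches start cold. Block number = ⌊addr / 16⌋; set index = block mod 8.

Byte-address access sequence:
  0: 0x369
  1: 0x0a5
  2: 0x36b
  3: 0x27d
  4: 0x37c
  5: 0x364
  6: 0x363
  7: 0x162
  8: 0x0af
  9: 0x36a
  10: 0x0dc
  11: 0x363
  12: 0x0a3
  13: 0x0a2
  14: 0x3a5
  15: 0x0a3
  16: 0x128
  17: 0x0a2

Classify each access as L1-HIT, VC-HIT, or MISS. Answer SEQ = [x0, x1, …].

#0 0x369→b54/s6 MISS; vc=[]
#1 0xa5→b10/s2 MISS; vc=[]
#2 0x36b→b54/s6 L1-HIT; vc=[]
#3 0x27d→b39/s7 MISS; vc=[]
#4 0x37c→b55/s7 MISS; vc=[39]
#5 0x364→b54/s6 L1-HIT; vc=[39]
#6 0x363→b54/s6 L1-HIT; vc=[39]
#7 0x162→b22/s6 MISS; vc=[39,54]
#8 0xaf→b10/s2 L1-HIT; vc=[39,54]
#9 0x36a→b54/s6 VC-HIT; vc=[39,22]
#10 0xdc→b13/s5 MISS; vc=[39,22]
#11 0x363→b54/s6 L1-HIT; vc=[39,22]
#12 0xa3→b10/s2 L1-HIT; vc=[39,22]
#13 0xa2→b10/s2 L1-HIT; vc=[39,22]
#14 0x3a5→b58/s2 MISS; vc=[39,22,10]
#15 0xa3→b10/s2 VC-HIT; vc=[39,22,58]
#16 0x128→b18/s2 MISS; vc=[39,22,58,10]
#17 0xa2→b10/s2 VC-HIT; vc=[39,22,58,18]

SEQ = [MISS, MISS, L1-HIT, MISS, MISS, L1-HIT, L1-HIT, MISS, L1-HIT, VC-HIT, MISS, L1-HIT, L1-HIT, L1-HIT, MISS, VC-HIT, MISS, VC-HIT]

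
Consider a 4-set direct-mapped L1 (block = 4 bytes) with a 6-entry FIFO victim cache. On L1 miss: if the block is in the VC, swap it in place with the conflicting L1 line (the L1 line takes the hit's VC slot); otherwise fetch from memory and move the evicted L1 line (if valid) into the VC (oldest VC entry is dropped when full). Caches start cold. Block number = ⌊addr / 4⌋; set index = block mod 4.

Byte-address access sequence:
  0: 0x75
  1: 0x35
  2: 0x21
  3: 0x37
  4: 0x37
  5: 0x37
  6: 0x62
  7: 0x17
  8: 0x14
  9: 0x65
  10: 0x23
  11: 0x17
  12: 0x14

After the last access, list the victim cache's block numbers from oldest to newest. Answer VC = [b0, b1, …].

VC = [29, 24, 13, 25]

#0 0x75→b29/s1 MISS; vc=[]
#1 0x35→b13/s1 MISS; vc=[29]
#2 0x21→b8/s0 MISS; vc=[29]
#3 0x37→b13/s1 L1-HIT; vc=[29]
#4 0x37→b13/s1 L1-HIT; vc=[29]
#5 0x37→b13/s1 L1-HIT; vc=[29]
#6 0x62→b24/s0 MISS; vc=[29,8]
#7 0x17→b5/s1 MISS; vc=[29,8,13]
#8 0x14→b5/s1 L1-HIT; vc=[29,8,13]
#9 0x65→b25/s1 MISS; vc=[29,8,13,5]
#10 0x23→b8/s0 VC-HIT; vc=[29,24,13,5]
#11 0x17→b5/s1 VC-HIT; vc=[29,24,13,25]
#12 0x14→b5/s1 L1-HIT; vc=[29,24,13,25]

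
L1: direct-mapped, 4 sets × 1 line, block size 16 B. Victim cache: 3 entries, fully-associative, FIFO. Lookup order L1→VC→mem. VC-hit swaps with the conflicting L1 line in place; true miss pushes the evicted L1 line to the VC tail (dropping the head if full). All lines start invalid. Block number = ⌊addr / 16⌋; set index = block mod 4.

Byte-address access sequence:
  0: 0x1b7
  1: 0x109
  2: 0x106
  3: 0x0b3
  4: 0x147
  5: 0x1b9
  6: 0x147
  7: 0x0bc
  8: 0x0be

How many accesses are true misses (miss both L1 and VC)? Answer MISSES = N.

  [0] addr=0x1b7 blk=27 s=3: MISS | VC []
  [1] addr=0x109 blk=16 s=0: MISS | VC []
  [2] addr=0x106 blk=16 s=0: L1-HIT | VC []
  [3] addr=0xb3 blk=11 s=3: MISS | VC [27]
  [4] addr=0x147 blk=20 s=0: MISS | VC [27, 16]
  [5] addr=0x1b9 blk=27 s=3: VC-HIT | VC [11, 16]
  [6] addr=0x147 blk=20 s=0: L1-HIT | VC [11, 16]
  [7] addr=0xbc blk=11 s=3: VC-HIT | VC [27, 16]
  [8] addr=0xbe blk=11 s=3: L1-HIT | VC [27, 16]

MISSES = 4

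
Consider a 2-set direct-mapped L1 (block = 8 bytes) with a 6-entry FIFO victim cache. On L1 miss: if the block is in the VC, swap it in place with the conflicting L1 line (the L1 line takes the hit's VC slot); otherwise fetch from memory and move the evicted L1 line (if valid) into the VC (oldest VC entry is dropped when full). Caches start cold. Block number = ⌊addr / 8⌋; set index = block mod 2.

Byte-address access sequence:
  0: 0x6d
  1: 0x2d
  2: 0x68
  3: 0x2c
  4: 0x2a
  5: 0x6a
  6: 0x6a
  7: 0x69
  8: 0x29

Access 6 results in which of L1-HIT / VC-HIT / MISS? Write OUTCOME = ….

OUTCOME = L1-HIT

#0 0x6d→b13/s1 MISS; vc=[]
#1 0x2d→b5/s1 MISS; vc=[13]
#2 0x68→b13/s1 VC-HIT; vc=[5]
#3 0x2c→b5/s1 VC-HIT; vc=[13]
#4 0x2a→b5/s1 L1-HIT; vc=[13]
#5 0x6a→b13/s1 VC-HIT; vc=[5]
#6 0x6a→b13/s1 L1-HIT; vc=[5]
#7 0x69→b13/s1 L1-HIT; vc=[5]
#8 0x29→b5/s1 VC-HIT; vc=[13]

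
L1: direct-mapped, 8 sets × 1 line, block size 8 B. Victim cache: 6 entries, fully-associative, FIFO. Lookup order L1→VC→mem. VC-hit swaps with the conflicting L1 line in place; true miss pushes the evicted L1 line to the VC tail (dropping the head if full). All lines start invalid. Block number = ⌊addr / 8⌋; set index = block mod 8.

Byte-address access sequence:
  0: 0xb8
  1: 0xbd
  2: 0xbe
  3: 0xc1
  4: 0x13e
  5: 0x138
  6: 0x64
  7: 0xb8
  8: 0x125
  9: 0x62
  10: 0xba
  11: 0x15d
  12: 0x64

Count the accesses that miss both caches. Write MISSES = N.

#0 0xb8→b23/s7 MISS; vc=[]
#1 0xbd→b23/s7 L1-HIT; vc=[]
#2 0xbe→b23/s7 L1-HIT; vc=[]
#3 0xc1→b24/s0 MISS; vc=[]
#4 0x13e→b39/s7 MISS; vc=[23]
#5 0x138→b39/s7 L1-HIT; vc=[23]
#6 0x64→b12/s4 MISS; vc=[23]
#7 0xb8→b23/s7 VC-HIT; vc=[39]
#8 0x125→b36/s4 MISS; vc=[39,12]
#9 0x62→b12/s4 VC-HIT; vc=[39,36]
#10 0xba→b23/s7 L1-HIT; vc=[39,36]
#11 0x15d→b43/s3 MISS; vc=[39,36]
#12 0x64→b12/s4 L1-HIT; vc=[39,36]

MISSES = 6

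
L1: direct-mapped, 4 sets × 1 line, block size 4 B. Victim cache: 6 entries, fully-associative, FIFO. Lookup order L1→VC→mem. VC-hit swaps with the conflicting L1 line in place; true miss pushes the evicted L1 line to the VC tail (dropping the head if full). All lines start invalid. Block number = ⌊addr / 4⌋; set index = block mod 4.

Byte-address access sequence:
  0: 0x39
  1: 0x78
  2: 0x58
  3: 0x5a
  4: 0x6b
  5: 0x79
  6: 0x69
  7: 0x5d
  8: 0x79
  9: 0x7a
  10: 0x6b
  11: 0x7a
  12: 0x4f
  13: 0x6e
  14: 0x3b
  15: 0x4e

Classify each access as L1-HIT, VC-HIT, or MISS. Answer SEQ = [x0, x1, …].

SEQ = [MISS, MISS, MISS, L1-HIT, MISS, VC-HIT, VC-HIT, MISS, VC-HIT, L1-HIT, VC-HIT, VC-HIT, MISS, MISS, VC-HIT, VC-HIT]

  [0] addr=0x39 blk=14 s=2: MISS | VC []
  [1] addr=0x78 blk=30 s=2: MISS | VC [14]
  [2] addr=0x58 blk=22 s=2: MISS | VC [14, 30]
  [3] addr=0x5a blk=22 s=2: L1-HIT | VC [14, 30]
  [4] addr=0x6b blk=26 s=2: MISS | VC [14, 30, 22]
  [5] addr=0x79 blk=30 s=2: VC-HIT | VC [14, 26, 22]
  [6] addr=0x69 blk=26 s=2: VC-HIT | VC [14, 30, 22]
  [7] addr=0x5d blk=23 s=3: MISS | VC [14, 30, 22]
  [8] addr=0x79 blk=30 s=2: VC-HIT | VC [14, 26, 22]
  [9] addr=0x7a blk=30 s=2: L1-HIT | VC [14, 26, 22]
  [10] addr=0x6b blk=26 s=2: VC-HIT | VC [14, 30, 22]
  [11] addr=0x7a blk=30 s=2: VC-HIT | VC [14, 26, 22]
  [12] addr=0x4f blk=19 s=3: MISS | VC [14, 26, 22, 23]
  [13] addr=0x6e blk=27 s=3: MISS | VC [14, 26, 22, 23, 19]
  [14] addr=0x3b blk=14 s=2: VC-HIT | VC [30, 26, 22, 23, 19]
  [15] addr=0x4e blk=19 s=3: VC-HIT | VC [30, 26, 22, 23, 27]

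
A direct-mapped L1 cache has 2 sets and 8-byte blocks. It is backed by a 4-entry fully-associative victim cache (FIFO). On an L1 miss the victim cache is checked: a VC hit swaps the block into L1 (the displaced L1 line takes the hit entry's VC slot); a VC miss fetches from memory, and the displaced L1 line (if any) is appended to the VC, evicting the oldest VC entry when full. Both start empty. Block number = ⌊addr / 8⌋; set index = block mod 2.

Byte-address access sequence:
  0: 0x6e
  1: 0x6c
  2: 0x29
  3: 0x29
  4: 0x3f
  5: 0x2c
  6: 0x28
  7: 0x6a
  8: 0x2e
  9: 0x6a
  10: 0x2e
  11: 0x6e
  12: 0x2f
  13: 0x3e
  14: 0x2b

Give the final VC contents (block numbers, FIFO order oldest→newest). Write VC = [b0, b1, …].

  [0] addr=0x6e blk=13 s=1: MISS | VC []
  [1] addr=0x6c blk=13 s=1: L1-HIT | VC []
  [2] addr=0x29 blk=5 s=1: MISS | VC [13]
  [3] addr=0x29 blk=5 s=1: L1-HIT | VC [13]
  [4] addr=0x3f blk=7 s=1: MISS | VC [13, 5]
  [5] addr=0x2c blk=5 s=1: VC-HIT | VC [13, 7]
  [6] addr=0x28 blk=5 s=1: L1-HIT | VC [13, 7]
  [7] addr=0x6a blk=13 s=1: VC-HIT | VC [5, 7]
  [8] addr=0x2e blk=5 s=1: VC-HIT | VC [13, 7]
  [9] addr=0x6a blk=13 s=1: VC-HIT | VC [5, 7]
  [10] addr=0x2e blk=5 s=1: VC-HIT | VC [13, 7]
  [11] addr=0x6e blk=13 s=1: VC-HIT | VC [5, 7]
  [12] addr=0x2f blk=5 s=1: VC-HIT | VC [13, 7]
  [13] addr=0x3e blk=7 s=1: VC-HIT | VC [13, 5]
  [14] addr=0x2b blk=5 s=1: VC-HIT | VC [13, 7]

VC = [13, 7]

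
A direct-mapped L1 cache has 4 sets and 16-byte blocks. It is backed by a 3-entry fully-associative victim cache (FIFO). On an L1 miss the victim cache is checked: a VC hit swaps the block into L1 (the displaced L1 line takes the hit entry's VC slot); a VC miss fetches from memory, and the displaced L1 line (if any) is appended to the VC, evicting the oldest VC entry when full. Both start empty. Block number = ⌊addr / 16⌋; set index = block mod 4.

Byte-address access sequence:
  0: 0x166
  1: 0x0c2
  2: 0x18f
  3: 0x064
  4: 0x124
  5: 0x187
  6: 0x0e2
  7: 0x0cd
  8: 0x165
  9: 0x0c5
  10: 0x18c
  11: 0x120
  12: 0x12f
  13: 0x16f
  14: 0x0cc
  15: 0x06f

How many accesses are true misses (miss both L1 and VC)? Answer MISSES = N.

#0 0x166→b22/s2 MISS; vc=[]
#1 0xc2→b12/s0 MISS; vc=[]
#2 0x18f→b24/s0 MISS; vc=[12]
#3 0x64→b6/s2 MISS; vc=[12,22]
#4 0x124→b18/s2 MISS; vc=[12,22,6]
#5 0x187→b24/s0 L1-HIT; vc=[12,22,6]
#6 0xe2→b14/s2 MISS; vc=[22,6,18]
#7 0xcd→b12/s0 MISS; vc=[6,18,24]
#8 0x165→b22/s2 MISS; vc=[18,24,14]
#9 0xc5→b12/s0 L1-HIT; vc=[18,24,14]
#10 0x18c→b24/s0 VC-HIT; vc=[18,12,14]
#11 0x120→b18/s2 VC-HIT; vc=[22,12,14]
#12 0x12f→b18/s2 L1-HIT; vc=[22,12,14]
#13 0x16f→b22/s2 VC-HIT; vc=[18,12,14]
#14 0xcc→b12/s0 VC-HIT; vc=[18,24,14]
#15 0x6f→b6/s2 MISS; vc=[24,14,22]

MISSES = 9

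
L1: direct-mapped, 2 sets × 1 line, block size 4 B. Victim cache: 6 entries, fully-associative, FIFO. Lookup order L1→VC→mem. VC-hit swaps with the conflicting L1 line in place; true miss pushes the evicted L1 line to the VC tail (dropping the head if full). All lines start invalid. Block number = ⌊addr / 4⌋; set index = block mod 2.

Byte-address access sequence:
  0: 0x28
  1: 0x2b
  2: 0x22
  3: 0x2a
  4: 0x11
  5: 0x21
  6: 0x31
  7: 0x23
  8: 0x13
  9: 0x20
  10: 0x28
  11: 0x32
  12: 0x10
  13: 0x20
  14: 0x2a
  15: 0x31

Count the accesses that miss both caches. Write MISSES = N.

0: 0x28 (blk 10, set 0) → MISS  vc=[]
1: 0x2b (blk 10, set 0) → L1-HIT  vc=[]
2: 0x22 (blk 8, set 0) → MISS  vc=[10]
3: 0x2a (blk 10, set 0) → VC-HIT  vc=[8]
4: 0x11 (blk 4, set 0) → MISS  vc=[8, 10]
5: 0x21 (blk 8, set 0) → VC-HIT  vc=[4, 10]
6: 0x31 (blk 12, set 0) → MISS  vc=[4, 10, 8]
7: 0x23 (blk 8, set 0) → VC-HIT  vc=[4, 10, 12]
8: 0x13 (blk 4, set 0) → VC-HIT  vc=[8, 10, 12]
9: 0x20 (blk 8, set 0) → VC-HIT  vc=[4, 10, 12]
10: 0x28 (blk 10, set 0) → VC-HIT  vc=[4, 8, 12]
11: 0x32 (blk 12, set 0) → VC-HIT  vc=[4, 8, 10]
12: 0x10 (blk 4, set 0) → VC-HIT  vc=[12, 8, 10]
13: 0x20 (blk 8, set 0) → VC-HIT  vc=[12, 4, 10]
14: 0x2a (blk 10, set 0) → VC-HIT  vc=[12, 4, 8]
15: 0x31 (blk 12, set 0) → VC-HIT  vc=[10, 4, 8]

MISSES = 4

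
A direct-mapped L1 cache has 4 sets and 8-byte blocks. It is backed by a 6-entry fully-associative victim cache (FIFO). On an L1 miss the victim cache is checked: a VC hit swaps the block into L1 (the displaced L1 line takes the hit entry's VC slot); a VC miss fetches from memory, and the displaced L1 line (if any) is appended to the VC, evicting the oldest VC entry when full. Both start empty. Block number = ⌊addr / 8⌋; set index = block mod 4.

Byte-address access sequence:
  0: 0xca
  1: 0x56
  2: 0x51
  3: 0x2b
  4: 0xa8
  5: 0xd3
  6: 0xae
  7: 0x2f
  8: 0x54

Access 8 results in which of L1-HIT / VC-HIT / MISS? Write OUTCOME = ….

OUTCOME = VC-HIT

0: 0xca (blk 25, set 1) → MISS  vc=[]
1: 0x56 (blk 10, set 2) → MISS  vc=[]
2: 0x51 (blk 10, set 2) → L1-HIT  vc=[]
3: 0x2b (blk 5, set 1) → MISS  vc=[25]
4: 0xa8 (blk 21, set 1) → MISS  vc=[25, 5]
5: 0xd3 (blk 26, set 2) → MISS  vc=[25, 5, 10]
6: 0xae (blk 21, set 1) → L1-HIT  vc=[25, 5, 10]
7: 0x2f (blk 5, set 1) → VC-HIT  vc=[25, 21, 10]
8: 0x54 (blk 10, set 2) → VC-HIT  vc=[25, 21, 26]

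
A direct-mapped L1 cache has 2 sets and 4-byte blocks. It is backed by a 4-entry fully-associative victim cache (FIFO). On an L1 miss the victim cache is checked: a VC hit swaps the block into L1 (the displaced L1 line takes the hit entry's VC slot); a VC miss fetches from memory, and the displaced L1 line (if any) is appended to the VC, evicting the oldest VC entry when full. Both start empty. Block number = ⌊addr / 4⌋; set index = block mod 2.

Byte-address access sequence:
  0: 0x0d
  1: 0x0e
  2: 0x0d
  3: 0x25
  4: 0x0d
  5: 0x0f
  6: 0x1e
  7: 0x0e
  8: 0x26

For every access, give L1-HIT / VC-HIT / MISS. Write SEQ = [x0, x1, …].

#0 0xd→b3/s1 MISS; vc=[]
#1 0xe→b3/s1 L1-HIT; vc=[]
#2 0xd→b3/s1 L1-HIT; vc=[]
#3 0x25→b9/s1 MISS; vc=[3]
#4 0xd→b3/s1 VC-HIT; vc=[9]
#5 0xf→b3/s1 L1-HIT; vc=[9]
#6 0x1e→b7/s1 MISS; vc=[9,3]
#7 0xe→b3/s1 VC-HIT; vc=[9,7]
#8 0x26→b9/s1 VC-HIT; vc=[3,7]

SEQ = [MISS, L1-HIT, L1-HIT, MISS, VC-HIT, L1-HIT, MISS, VC-HIT, VC-HIT]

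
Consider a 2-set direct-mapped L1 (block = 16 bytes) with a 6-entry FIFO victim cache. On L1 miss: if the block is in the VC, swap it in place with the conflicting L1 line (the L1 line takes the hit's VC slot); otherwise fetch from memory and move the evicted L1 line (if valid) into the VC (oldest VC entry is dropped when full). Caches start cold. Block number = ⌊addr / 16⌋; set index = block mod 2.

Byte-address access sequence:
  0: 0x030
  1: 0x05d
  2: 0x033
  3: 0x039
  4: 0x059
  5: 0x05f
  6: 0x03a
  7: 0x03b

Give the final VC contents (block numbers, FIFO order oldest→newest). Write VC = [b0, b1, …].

VC = [5]

#0 0x30→b3/s1 MISS; vc=[]
#1 0x5d→b5/s1 MISS; vc=[3]
#2 0x33→b3/s1 VC-HIT; vc=[5]
#3 0x39→b3/s1 L1-HIT; vc=[5]
#4 0x59→b5/s1 VC-HIT; vc=[3]
#5 0x5f→b5/s1 L1-HIT; vc=[3]
#6 0x3a→b3/s1 VC-HIT; vc=[5]
#7 0x3b→b3/s1 L1-HIT; vc=[5]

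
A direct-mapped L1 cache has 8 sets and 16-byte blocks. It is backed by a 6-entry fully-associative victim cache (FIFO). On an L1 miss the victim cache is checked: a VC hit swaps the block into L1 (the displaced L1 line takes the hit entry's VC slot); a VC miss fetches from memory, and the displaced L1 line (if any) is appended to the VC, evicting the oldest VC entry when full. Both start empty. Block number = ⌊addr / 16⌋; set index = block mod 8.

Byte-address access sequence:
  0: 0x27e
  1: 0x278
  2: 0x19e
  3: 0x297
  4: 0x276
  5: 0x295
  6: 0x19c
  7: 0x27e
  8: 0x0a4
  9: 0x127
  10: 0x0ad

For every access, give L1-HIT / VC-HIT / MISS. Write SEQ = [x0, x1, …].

SEQ = [MISS, L1-HIT, MISS, MISS, L1-HIT, L1-HIT, VC-HIT, L1-HIT, MISS, MISS, VC-HIT]

  [0] addr=0x27e blk=39 s=7: MISS | VC []
  [1] addr=0x278 blk=39 s=7: L1-HIT | VC []
  [2] addr=0x19e blk=25 s=1: MISS | VC []
  [3] addr=0x297 blk=41 s=1: MISS | VC [25]
  [4] addr=0x276 blk=39 s=7: L1-HIT | VC [25]
  [5] addr=0x295 blk=41 s=1: L1-HIT | VC [25]
  [6] addr=0x19c blk=25 s=1: VC-HIT | VC [41]
  [7] addr=0x27e blk=39 s=7: L1-HIT | VC [41]
  [8] addr=0xa4 blk=10 s=2: MISS | VC [41]
  [9] addr=0x127 blk=18 s=2: MISS | VC [41, 10]
  [10] addr=0xad blk=10 s=2: VC-HIT | VC [41, 18]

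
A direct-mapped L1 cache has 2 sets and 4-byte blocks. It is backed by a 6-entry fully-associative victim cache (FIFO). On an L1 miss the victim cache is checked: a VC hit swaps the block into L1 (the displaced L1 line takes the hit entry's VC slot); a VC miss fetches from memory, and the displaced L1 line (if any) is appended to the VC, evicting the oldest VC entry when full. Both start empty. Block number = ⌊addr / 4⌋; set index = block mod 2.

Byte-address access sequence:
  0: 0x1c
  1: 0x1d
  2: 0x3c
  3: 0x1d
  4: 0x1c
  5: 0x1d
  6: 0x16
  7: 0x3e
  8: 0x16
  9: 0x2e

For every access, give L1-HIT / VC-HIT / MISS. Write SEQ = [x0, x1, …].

SEQ = [MISS, L1-HIT, MISS, VC-HIT, L1-HIT, L1-HIT, MISS, VC-HIT, VC-HIT, MISS]

#0 0x1c→b7/s1 MISS; vc=[]
#1 0x1d→b7/s1 L1-HIT; vc=[]
#2 0x3c→b15/s1 MISS; vc=[7]
#3 0x1d→b7/s1 VC-HIT; vc=[15]
#4 0x1c→b7/s1 L1-HIT; vc=[15]
#5 0x1d→b7/s1 L1-HIT; vc=[15]
#6 0x16→b5/s1 MISS; vc=[15,7]
#7 0x3e→b15/s1 VC-HIT; vc=[5,7]
#8 0x16→b5/s1 VC-HIT; vc=[15,7]
#9 0x2e→b11/s1 MISS; vc=[15,7,5]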